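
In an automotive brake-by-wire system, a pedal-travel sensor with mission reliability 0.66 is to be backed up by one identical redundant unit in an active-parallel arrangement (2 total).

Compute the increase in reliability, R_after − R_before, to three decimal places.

R_before = 0.66
R_after = 1 − (1 − 0.66)^2 = 0.884
ΔR = 0.884 − 0.66 = 0.224

0.224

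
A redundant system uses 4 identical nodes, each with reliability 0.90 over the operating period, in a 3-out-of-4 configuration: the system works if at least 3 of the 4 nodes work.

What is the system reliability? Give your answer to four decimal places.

R = Σ_{i=3}^{4} C(4,i) p^i (1−p)^{4−i} with p = 0.90
C(4,3)·0.90^3·0.10^1 = 0.291600
C(4,4)·0.90^4·0.10^0 = 0.656100
Sum = 0.9477

0.9477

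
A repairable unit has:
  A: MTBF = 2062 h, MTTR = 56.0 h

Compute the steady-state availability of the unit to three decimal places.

A(A) = MTBF/(MTBF+MTTR) = 2062/(2062+56.0) = 0.974

0.974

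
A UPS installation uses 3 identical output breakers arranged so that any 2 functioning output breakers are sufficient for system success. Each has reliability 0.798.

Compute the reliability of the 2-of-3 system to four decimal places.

R = Σ_{i=2}^{3} C(3,i) p^i (1−p)^{3−i} with p = 0.798
C(3,2)·0.798^2·0.202^1 = 0.385903
C(3,3)·0.798^3·0.202^0 = 0.508170
Sum = 0.8941

0.8941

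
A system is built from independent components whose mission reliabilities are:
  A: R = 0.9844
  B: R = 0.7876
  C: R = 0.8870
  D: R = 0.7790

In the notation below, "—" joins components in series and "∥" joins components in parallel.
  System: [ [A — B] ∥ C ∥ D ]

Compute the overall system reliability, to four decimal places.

Series (A and B): 0.984400 × 0.787600 = 0.775313
Parallel ([0.775313], C, and D): 1 − (1 − 0.775313)(1 − 0.887000)(1 − 0.779000) = 0.9944

0.9944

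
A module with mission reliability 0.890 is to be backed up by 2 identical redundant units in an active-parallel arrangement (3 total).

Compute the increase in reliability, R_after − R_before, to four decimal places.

0.1087

R_before = 0.890
R_after = 1 − (1 − 0.890)^3 = 0.9987
ΔR = 0.9987 − 0.890 = 0.1087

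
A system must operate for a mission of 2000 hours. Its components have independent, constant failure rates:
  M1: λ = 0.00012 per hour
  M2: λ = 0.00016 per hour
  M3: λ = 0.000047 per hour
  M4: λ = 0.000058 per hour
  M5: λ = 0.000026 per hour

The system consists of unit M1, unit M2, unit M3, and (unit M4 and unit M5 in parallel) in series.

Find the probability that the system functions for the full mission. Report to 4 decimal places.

R(M1) = exp(−0.00012 × 2000) = 0.786628
R(M2) = exp(−0.00016 × 2000) = 0.726149
R(M3) = exp(−0.000047 × 2000) = 0.910283
R(M4) = exp(−0.000058 × 2000) = 0.890475
R(M5) = exp(−0.000026 × 2000) = 0.949329
Parallel (M4 and M5): 1 − (1 − 0.890475)(1 − 0.949329) = 0.994450
Series (M1, M2, M3, and [0.994450]): 0.786628 × 0.726149 × 0.910283 × 0.994450 = 0.5171

0.5171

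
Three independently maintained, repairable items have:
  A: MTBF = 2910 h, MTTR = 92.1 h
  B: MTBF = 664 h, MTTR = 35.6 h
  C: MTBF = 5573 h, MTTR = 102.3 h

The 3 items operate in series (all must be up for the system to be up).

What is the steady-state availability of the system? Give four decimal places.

A(A) = MTBF/(MTBF+MTTR) = 2910/(2910+92.1) = 0.969321
A(B) = MTBF/(MTBF+MTTR) = 664/(664+35.6) = 0.949114
A(C) = MTBF/(MTBF+MTTR) = 5573/(5573+102.3) = 0.981975
Series availability: 0.969321 × 0.949114 × 0.981975 = 0.9034

0.9034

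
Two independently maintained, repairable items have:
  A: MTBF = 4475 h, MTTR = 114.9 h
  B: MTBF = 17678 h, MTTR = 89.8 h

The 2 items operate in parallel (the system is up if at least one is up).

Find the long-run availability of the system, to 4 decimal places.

A(A) = MTBF/(MTBF+MTTR) = 4475/(4475+114.9) = 0.974967
A(B) = MTBF/(MTBF+MTTR) = 17678/(17678+89.8) = 0.994946
Parallel availability: 1 − (1 − 0.974967)(1 − 0.994946) = 0.9999

0.9999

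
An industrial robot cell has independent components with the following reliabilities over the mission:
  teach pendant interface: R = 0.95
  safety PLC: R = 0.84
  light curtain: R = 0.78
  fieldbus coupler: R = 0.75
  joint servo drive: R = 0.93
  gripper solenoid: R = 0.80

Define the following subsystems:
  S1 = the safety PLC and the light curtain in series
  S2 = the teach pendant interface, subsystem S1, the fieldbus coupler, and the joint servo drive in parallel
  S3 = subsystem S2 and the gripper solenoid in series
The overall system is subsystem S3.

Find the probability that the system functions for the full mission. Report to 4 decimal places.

Series (safety PLC and light curtain): 0.840000 × 0.780000 = 0.655200
Parallel (teach pendant interface, [0.655200], fieldbus coupler, and joint servo drive): 1 − (1 − 0.950000)(1 − 0.655200)(1 − 0.750000)(1 − 0.930000) = 0.999698
Series ([0.999698] and gripper solenoid): 0.999698 × 0.800000 = 0.7998

0.7998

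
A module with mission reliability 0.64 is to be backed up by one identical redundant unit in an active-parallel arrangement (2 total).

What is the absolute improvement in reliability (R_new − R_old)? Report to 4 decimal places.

R_before = 0.64
R_after = 1 − (1 − 0.64)^2 = 0.8704
ΔR = 0.8704 − 0.64 = 0.2304

0.2304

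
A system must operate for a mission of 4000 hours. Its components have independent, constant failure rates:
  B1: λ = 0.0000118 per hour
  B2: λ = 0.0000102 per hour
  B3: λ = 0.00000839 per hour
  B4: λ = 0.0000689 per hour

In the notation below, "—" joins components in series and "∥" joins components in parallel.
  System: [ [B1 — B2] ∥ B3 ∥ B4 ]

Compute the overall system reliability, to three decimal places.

R(B1) = exp(−0.0000118 × 4000) = 0.95390
R(B2) = exp(−0.0000102 × 4000) = 0.96002
R(B3) = exp(−0.00000839 × 4000) = 0.96700
R(B4) = exp(−0.0000689 × 4000) = 0.75912
Series (B1 and B2): 0.95390 × 0.96002 = 0.91576
Parallel ([0.91576], B3, and B4): 1 − (1 − 0.91576)(1 − 0.96700)(1 − 0.75912) = 0.999

0.999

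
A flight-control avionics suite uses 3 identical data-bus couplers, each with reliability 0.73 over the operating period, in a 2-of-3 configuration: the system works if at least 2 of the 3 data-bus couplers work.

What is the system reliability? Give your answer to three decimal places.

R = Σ_{i=2}^{3} C(3,i) p^i (1−p)^{3−i} with p = 0.73
C(3,2)·0.73^2·0.27^1 = 0.43165
C(3,3)·0.73^3·0.27^0 = 0.38902
Sum = 0.821

0.821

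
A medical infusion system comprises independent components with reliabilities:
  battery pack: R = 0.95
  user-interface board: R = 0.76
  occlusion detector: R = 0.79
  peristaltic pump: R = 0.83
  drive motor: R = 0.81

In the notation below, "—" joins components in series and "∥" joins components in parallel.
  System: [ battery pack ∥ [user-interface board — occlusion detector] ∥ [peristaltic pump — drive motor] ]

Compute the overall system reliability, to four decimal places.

Series (user-interface board and occlusion detector): 0.760000 × 0.790000 = 0.600400
Series (peristaltic pump and drive motor): 0.830000 × 0.810000 = 0.672300
Parallel (battery pack, [0.600400], and [0.672300]): 1 − (1 − 0.950000)(1 − 0.600400)(1 − 0.672300) = 0.9935

0.9935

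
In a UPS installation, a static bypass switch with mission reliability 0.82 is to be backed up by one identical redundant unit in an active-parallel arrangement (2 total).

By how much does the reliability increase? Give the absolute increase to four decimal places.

0.1476

R_before = 0.82
R_after = 1 − (1 − 0.82)^2 = 0.9676
ΔR = 0.9676 − 0.82 = 0.1476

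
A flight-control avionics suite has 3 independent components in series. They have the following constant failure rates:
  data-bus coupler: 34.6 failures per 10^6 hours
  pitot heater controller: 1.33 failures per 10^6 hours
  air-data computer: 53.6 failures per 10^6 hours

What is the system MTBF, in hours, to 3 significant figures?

Series of exponential components: λ_sys = Σ λ_i
λ_sys = 0.0000346 + 0.00000133 + 0.0000536 = 8.9530e-05 /h
MTBF = 1 / λ_sys = 11200 h

11200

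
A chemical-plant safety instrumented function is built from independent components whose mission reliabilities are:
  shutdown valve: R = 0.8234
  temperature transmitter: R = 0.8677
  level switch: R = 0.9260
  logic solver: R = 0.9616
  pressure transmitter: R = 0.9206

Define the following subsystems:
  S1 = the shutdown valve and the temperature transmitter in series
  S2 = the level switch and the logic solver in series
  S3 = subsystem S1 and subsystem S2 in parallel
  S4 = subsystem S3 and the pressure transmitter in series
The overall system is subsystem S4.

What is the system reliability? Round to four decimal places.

0.8918

Series (shutdown valve and temperature transmitter): 0.823400 × 0.867700 = 0.714464
Series (level switch and logic solver): 0.926000 × 0.961600 = 0.890442
Parallel ([0.714464] and [0.890442]): 1 − (1 − 0.714464)(1 − 0.890442) = 0.968717
Series ([0.968717] and pressure transmitter): 0.968717 × 0.920600 = 0.8918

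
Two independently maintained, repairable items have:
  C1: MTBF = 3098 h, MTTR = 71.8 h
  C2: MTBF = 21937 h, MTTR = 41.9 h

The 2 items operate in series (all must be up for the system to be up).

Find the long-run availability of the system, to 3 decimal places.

A(C1) = MTBF/(MTBF+MTTR) = 3098/(3098+71.8) = 0.977349
A(C2) = MTBF/(MTBF+MTTR) = 21937/(21937+41.9) = 0.998094
Series availability: 0.977349 × 0.998094 = 0.975

0.975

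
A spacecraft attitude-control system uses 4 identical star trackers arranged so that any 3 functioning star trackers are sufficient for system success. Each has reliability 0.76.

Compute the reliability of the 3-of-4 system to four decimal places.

0.7550

R = Σ_{i=3}^{4} C(4,i) p^i (1−p)^{4−i} with p = 0.76
C(4,3)·0.76^3·0.24^1 = 0.421417
C(4,4)·0.76^4·0.24^0 = 0.333622
Sum = 0.7550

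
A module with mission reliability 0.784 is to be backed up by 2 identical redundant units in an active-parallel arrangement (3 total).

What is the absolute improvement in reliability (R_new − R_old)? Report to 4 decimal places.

R_before = 0.784
R_after = 1 − (1 − 0.784)^3 = 0.9899
ΔR = 0.9899 − 0.784 = 0.2059

0.2059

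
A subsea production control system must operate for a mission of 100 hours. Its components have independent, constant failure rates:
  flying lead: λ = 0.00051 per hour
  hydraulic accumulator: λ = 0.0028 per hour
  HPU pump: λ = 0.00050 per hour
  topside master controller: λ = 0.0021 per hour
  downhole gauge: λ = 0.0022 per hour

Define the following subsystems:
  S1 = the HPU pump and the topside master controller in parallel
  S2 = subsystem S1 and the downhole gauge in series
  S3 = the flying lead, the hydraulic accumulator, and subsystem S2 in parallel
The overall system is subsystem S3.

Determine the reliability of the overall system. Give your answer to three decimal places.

R(flying lead) = exp(−0.00051 × 100) = 0.95028
R(hydraulic accumulator) = exp(−0.0028 × 100) = 0.75578
R(HPU pump) = exp(−0.00050 × 100) = 0.95123
R(topside master controller) = exp(−0.0021 × 100) = 0.81058
R(downhole gauge) = exp(−0.0022 × 100) = 0.80252
Parallel (HPU pump and topside master controller): 1 − (1 − 0.95123)(1 − 0.81058) = 0.99076
Series ([0.99076] and downhole gauge): 0.99076 × 0.80252 = 0.79510
Parallel (flying lead, hydraulic accumulator, and [0.79510]): 1 − (1 − 0.95028)(1 − 0.75578)(1 − 0.79510) = 0.998

0.998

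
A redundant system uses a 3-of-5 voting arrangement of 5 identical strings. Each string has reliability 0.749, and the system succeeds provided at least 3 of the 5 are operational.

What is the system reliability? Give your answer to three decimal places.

R = Σ_{i=3}^{5} C(5,i) p^i (1−p)^{5−i} with p = 0.749
C(5,3)·0.749^3·0.251^2 = 0.26472
C(5,4)·0.749^4·0.251^1 = 0.39498
C(5,5)·0.749^5·0.251^0 = 0.23573
Sum = 0.895

0.895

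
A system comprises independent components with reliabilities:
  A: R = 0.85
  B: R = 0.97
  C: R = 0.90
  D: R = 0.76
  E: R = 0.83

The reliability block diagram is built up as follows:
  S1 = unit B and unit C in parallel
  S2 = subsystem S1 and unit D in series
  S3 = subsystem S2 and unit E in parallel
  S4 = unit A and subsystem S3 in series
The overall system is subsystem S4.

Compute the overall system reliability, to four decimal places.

Parallel (B and C): 1 − (1 − 0.970000)(1 − 0.900000) = 0.997000
Series ([0.997000] and D): 0.997000 × 0.760000 = 0.757720
Parallel ([0.757720] and E): 1 − (1 − 0.757720)(1 − 0.830000) = 0.958812
Series (A and [0.958812]): 0.850000 × 0.958812 = 0.8150

0.8150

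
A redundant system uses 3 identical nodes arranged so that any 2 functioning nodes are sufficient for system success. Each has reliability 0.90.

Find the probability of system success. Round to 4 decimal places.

0.9720

R = Σ_{i=2}^{3} C(3,i) p^i (1−p)^{3−i} with p = 0.90
C(3,2)·0.90^2·0.10^1 = 0.243000
C(3,3)·0.90^3·0.10^0 = 0.729000
Sum = 0.9720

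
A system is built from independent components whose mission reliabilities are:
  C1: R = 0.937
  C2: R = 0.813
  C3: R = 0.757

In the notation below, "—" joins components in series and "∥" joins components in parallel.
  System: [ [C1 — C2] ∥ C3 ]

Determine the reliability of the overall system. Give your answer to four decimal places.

0.9421

Series (C1 and C2): 0.937000 × 0.813000 = 0.761781
Parallel ([0.761781] and C3): 1 − (1 − 0.761781)(1 − 0.757000) = 0.9421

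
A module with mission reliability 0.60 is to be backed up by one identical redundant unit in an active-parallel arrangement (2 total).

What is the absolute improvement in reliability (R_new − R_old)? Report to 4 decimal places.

R_before = 0.60
R_after = 1 − (1 − 0.60)^2 = 0.8400
ΔR = 0.8400 − 0.60 = 0.2400

0.2400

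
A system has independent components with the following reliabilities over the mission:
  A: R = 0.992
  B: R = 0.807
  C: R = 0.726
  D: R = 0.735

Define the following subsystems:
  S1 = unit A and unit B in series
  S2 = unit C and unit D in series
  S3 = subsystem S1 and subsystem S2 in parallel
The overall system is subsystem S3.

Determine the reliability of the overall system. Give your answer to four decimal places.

0.9070

Series (A and B): 0.992000 × 0.807000 = 0.800544
Series (C and D): 0.726000 × 0.735000 = 0.533610
Parallel ([0.800544] and [0.533610]): 1 − (1 − 0.800544)(1 − 0.533610) = 0.9070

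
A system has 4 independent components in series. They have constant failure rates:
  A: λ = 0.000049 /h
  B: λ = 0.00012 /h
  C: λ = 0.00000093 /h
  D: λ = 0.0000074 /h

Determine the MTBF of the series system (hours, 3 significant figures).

5640

Series of exponential components: λ_sys = Σ λ_i
λ_sys = 0.000049 + 0.00012 + 0.00000093 + 0.0000074 = 1.7733e-04 /h
MTBF = 1 / λ_sys = 5640 h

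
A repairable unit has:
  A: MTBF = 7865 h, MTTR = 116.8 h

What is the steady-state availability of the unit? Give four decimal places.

A(A) = MTBF/(MTBF+MTTR) = 7865/(7865+116.8) = 0.9854

0.9854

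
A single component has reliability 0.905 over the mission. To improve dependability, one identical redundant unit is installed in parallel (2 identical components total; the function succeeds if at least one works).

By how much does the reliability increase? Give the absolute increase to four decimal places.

R_before = 0.905
R_after = 1 − (1 − 0.905)^2 = 0.9910
ΔR = 0.9910 − 0.905 = 0.0860

0.0860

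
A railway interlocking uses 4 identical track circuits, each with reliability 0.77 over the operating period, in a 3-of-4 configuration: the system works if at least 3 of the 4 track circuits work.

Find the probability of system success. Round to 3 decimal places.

R = Σ_{i=3}^{4} C(4,i) p^i (1−p)^{4−i} with p = 0.77
C(4,3)·0.77^3·0.23^1 = 0.42001
C(4,4)·0.77^4·0.23^0 = 0.35153
Sum = 0.772

0.772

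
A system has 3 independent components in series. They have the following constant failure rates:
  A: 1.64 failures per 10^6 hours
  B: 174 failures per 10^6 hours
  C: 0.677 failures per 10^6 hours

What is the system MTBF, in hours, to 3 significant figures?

Series of exponential components: λ_sys = Σ λ_i
λ_sys = 0.00000164 + 0.000174 + 0.000000677 = 1.7632e-04 /h
MTBF = 1 / λ_sys = 5670 h

5670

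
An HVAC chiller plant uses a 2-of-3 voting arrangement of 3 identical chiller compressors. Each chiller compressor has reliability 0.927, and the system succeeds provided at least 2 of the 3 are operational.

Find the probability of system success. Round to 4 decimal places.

0.9848

R = Σ_{i=2}^{3} C(3,i) p^i (1−p)^{3−i} with p = 0.927
C(3,2)·0.927^2·0.073^1 = 0.188193
C(3,3)·0.927^3·0.073^0 = 0.796598
Sum = 0.9848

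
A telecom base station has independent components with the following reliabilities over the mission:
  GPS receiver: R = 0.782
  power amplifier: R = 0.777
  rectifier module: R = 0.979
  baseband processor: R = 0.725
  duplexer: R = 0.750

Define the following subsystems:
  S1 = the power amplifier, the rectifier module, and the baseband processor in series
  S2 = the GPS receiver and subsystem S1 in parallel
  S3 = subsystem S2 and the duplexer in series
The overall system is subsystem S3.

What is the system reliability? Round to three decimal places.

Series (power amplifier, rectifier module, and baseband processor): 0.77700 × 0.97900 × 0.72500 = 0.55150
Parallel (GPS receiver and [0.55150]): 1 − (1 − 0.78200)(1 − 0.55150) = 0.90223
Series ([0.90223] and duplexer): 0.90223 × 0.75000 = 0.677

0.677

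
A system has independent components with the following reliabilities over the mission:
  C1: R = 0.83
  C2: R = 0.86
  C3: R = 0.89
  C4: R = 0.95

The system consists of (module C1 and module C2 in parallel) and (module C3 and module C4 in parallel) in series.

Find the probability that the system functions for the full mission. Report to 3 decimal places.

Parallel (C1 and C2): 1 − (1 − 0.83000)(1 − 0.86000) = 0.97620
Parallel (C3 and C4): 1 − (1 − 0.89000)(1 − 0.95000) = 0.99450
Series ([0.97620] and [0.99450]): 0.97620 × 0.99450 = 0.971

0.971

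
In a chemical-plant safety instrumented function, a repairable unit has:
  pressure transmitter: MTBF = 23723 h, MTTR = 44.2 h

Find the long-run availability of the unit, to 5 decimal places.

A(pressure transmitter) = MTBF/(MTBF+MTTR) = 23723/(23723+44.2) = 0.99814

0.99814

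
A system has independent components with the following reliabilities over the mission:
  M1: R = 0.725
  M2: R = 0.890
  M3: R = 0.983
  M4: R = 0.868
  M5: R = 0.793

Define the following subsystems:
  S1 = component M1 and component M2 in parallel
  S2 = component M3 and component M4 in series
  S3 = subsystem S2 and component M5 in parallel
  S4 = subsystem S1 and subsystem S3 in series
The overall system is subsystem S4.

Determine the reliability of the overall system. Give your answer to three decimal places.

0.940

Parallel (M1 and M2): 1 − (1 − 0.72500)(1 − 0.89000) = 0.96975
Series (M3 and M4): 0.98300 × 0.86800 = 0.85324
Parallel ([0.85324] and M5): 1 − (1 − 0.85324)(1 − 0.79300) = 0.96962
Series ([0.96975] and [0.96962]): 0.96975 × 0.96962 = 0.940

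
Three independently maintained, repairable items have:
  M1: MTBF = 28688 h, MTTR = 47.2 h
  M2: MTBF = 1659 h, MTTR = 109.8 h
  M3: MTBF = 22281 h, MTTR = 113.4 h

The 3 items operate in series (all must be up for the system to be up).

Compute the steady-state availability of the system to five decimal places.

A(M1) = MTBF/(MTBF+MTTR) = 28688/(28688+47.2) = 0.998357
A(M2) = MTBF/(MTBF+MTTR) = 1659/(1659+109.8) = 0.937924
A(M3) = MTBF/(MTBF+MTTR) = 22281/(22281+113.4) = 0.994936
Series availability: 0.998357 × 0.937924 × 0.994936 = 0.93164

0.93164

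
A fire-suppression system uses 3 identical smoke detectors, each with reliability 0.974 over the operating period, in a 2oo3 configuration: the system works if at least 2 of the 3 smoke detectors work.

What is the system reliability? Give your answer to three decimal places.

R = Σ_{i=2}^{3} C(3,i) p^i (1−p)^{3−i} with p = 0.974
C(3,2)·0.974^2·0.026^1 = 0.07400
C(3,3)·0.974^3·0.026^0 = 0.92401
Sum = 0.998

0.998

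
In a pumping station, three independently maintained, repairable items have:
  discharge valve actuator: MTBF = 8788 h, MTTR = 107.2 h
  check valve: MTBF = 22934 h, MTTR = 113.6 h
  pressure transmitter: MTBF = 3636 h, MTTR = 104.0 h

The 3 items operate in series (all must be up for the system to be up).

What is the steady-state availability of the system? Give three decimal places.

0.956

A(discharge valve actuator) = MTBF/(MTBF+MTTR) = 8788/(8788+107.2) = 0.987949
A(check valve) = MTBF/(MTBF+MTTR) = 22934/(22934+113.6) = 0.995071
A(pressure transmitter) = MTBF/(MTBF+MTTR) = 3636/(3636+104.0) = 0.972193
Series availability: 0.987949 × 0.995071 × 0.972193 = 0.956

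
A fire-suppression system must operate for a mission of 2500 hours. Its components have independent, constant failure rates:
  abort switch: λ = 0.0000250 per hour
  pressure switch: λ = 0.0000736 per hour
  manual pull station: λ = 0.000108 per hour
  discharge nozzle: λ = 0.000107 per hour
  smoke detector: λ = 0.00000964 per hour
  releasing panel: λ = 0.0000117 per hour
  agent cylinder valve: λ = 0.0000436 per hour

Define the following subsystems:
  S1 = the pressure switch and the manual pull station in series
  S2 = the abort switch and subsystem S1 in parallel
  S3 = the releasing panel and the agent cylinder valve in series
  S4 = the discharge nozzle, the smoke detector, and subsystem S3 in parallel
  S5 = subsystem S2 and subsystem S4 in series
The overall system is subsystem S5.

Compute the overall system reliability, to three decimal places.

R(abort switch) = exp(−0.0000250 × 2500) = 0.93941
R(pressure switch) = exp(−0.0000736 × 2500) = 0.83194
R(manual pull station) = exp(−0.000108 × 2500) = 0.76338
R(discharge nozzle) = exp(−0.000107 × 2500) = 0.76529
R(smoke detector) = exp(−0.00000964 × 2500) = 0.97619
R(releasing panel) = exp(−0.0000117 × 2500) = 0.97117
R(agent cylinder valve) = exp(−0.0000436 × 2500) = 0.89673
Series (pressure switch and manual pull station): 0.83194 × 0.76338 = 0.63509
Parallel (abort switch and [0.63509]): 1 − (1 − 0.93941)(1 − 0.63509) = 0.97789
Series (releasing panel and agent cylinder valve): 0.97117 × 0.89673 = 0.87088
Parallel (discharge nozzle, smoke detector, and [0.87088]): 1 − (1 − 0.76529)(1 − 0.97619)(1 − 0.87088) = 0.99928
Series ([0.97789] and [0.99928]): 0.97789 × 0.99928 = 0.977

0.977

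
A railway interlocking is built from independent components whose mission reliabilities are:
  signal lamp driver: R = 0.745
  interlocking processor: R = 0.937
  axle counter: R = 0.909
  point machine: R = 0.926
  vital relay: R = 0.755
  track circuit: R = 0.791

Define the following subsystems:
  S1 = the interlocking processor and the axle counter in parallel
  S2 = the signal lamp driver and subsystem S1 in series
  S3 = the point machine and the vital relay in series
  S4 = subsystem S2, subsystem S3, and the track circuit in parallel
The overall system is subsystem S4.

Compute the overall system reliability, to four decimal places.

0.9837

Parallel (interlocking processor and axle counter): 1 − (1 − 0.937000)(1 − 0.909000) = 0.994267
Series (signal lamp driver and [0.994267]): 0.745000 × 0.994267 = 0.740729
Series (point machine and vital relay): 0.926000 × 0.755000 = 0.699130
Parallel ([0.740729], [0.699130], and track circuit): 1 − (1 − 0.740729)(1 − 0.699130)(1 − 0.791000) = 0.9837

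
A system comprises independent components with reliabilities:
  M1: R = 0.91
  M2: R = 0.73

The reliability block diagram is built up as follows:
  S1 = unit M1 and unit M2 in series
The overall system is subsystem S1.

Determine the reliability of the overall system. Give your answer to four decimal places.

Series (M1 and M2): 0.910000 × 0.730000 = 0.6643

0.6643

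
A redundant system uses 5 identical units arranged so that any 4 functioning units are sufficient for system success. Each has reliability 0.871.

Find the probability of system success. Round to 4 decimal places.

R = Σ_{i=4}^{5} C(5,i) p^i (1−p)^{5−i} with p = 0.871
C(5,4)·0.871^4·0.129^1 = 0.371221
C(5,5)·0.871^5·0.129^0 = 0.501292
Sum = 0.8725

0.8725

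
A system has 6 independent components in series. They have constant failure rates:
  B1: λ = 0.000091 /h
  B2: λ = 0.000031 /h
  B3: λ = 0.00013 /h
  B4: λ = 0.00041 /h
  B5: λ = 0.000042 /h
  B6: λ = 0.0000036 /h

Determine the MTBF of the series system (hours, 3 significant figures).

1410

Series of exponential components: λ_sys = Σ λ_i
λ_sys = 0.000091 + 0.000031 + 0.00013 + 0.00041 + 0.000042 + 0.0000036 = 7.0760e-04 /h
MTBF = 1 / λ_sys = 1410 h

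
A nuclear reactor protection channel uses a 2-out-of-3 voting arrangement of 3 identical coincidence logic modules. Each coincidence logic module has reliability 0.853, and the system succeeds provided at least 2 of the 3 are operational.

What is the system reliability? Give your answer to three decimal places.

0.942

R = Σ_{i=2}^{3} C(3,i) p^i (1−p)^{3−i} with p = 0.853
C(3,2)·0.853^2·0.147^1 = 0.32088
C(3,3)·0.853^3·0.147^0 = 0.62065
Sum = 0.942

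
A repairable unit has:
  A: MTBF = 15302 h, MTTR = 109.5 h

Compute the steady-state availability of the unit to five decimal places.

0.99289

A(A) = MTBF/(MTBF+MTTR) = 15302/(15302+109.5) = 0.99289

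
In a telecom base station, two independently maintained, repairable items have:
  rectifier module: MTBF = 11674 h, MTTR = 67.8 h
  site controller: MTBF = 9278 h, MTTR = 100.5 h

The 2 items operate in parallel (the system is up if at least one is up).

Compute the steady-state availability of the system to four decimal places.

A(rectifier module) = MTBF/(MTBF+MTTR) = 11674/(11674+67.8) = 0.994226
A(site controller) = MTBF/(MTBF+MTTR) = 9278/(9278+100.5) = 0.989284
Parallel availability: 1 − (1 − 0.994226)(1 − 0.989284) = 0.9999

0.9999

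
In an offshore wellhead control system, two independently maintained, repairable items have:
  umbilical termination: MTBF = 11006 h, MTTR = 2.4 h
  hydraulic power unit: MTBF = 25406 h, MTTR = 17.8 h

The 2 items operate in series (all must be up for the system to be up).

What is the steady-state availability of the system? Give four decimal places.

0.9991

A(umbilical termination) = MTBF/(MTBF+MTTR) = 11006/(11006+2.4) = 0.999782
A(hydraulic power unit) = MTBF/(MTBF+MTTR) = 25406/(25406+17.8) = 0.999300
Series availability: 0.999782 × 0.999300 = 0.9991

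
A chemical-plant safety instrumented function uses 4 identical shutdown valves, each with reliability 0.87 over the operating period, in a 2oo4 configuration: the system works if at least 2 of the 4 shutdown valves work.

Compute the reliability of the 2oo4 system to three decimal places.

0.992

R = Σ_{i=2}^{4} C(4,i) p^i (1−p)^{4−i} with p = 0.87
C(4,2)·0.87^2·0.13^2 = 0.07675
C(4,3)·0.87^3·0.13^1 = 0.34242
C(4,4)·0.87^4·0.13^0 = 0.57290
Sum = 0.992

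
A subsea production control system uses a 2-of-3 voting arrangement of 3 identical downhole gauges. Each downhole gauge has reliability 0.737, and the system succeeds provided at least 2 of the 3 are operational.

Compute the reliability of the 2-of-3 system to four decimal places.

0.8289

R = Σ_{i=2}^{3} C(3,i) p^i (1−p)^{3−i} with p = 0.737
C(3,2)·0.737^2·0.263^1 = 0.428560
C(3,3)·0.737^3·0.263^0 = 0.400316
Sum = 0.8289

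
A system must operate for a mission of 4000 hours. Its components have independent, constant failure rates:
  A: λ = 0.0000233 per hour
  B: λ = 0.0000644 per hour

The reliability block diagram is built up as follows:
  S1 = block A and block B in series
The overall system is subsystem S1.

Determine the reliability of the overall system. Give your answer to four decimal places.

0.7041

R(A) = exp(−0.0000233 × 4000) = 0.911011
R(B) = exp(−0.0000644 × 4000) = 0.772904
Series (A and B): 0.911011 × 0.772904 = 0.7041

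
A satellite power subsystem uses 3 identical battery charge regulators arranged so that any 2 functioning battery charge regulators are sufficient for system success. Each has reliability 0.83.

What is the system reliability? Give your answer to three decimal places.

R = Σ_{i=2}^{3} C(3,i) p^i (1−p)^{3−i} with p = 0.83
C(3,2)·0.83^2·0.17^1 = 0.35134
C(3,3)·0.83^3·0.17^0 = 0.57179
Sum = 0.923

0.923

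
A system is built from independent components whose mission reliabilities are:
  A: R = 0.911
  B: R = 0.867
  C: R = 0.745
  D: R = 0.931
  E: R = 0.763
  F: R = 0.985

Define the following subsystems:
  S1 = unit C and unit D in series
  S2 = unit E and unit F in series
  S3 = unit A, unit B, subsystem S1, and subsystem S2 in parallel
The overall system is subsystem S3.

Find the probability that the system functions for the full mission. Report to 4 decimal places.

0.9991

Series (C and D): 0.745000 × 0.931000 = 0.693595
Series (E and F): 0.763000 × 0.985000 = 0.751555
Parallel (A, B, [0.693595], and [0.751555]): 1 − (1 − 0.911000)(1 − 0.867000)(1 − 0.693595)(1 − 0.751555) = 0.9991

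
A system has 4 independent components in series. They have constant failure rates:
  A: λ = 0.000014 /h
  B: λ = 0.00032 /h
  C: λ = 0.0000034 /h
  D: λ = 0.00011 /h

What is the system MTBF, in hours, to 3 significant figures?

2240

Series of exponential components: λ_sys = Σ λ_i
λ_sys = 0.000014 + 0.00032 + 0.0000034 + 0.00011 = 4.4740e-04 /h
MTBF = 1 / λ_sys = 2240 h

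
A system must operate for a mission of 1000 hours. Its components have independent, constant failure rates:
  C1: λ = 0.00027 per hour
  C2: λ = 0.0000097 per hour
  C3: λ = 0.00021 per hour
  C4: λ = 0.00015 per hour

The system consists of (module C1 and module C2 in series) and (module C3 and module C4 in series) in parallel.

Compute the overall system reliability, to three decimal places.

0.926

R(C1) = exp(−0.00027 × 1000) = 0.76338
R(C2) = exp(−0.0000097 × 1000) = 0.99035
R(C3) = exp(−0.00021 × 1000) = 0.81058
R(C4) = exp(−0.00015 × 1000) = 0.86071
Series (C1 and C2): 0.76338 × 0.99035 = 0.75601
Series (C3 and C4): 0.81058 × 0.86071 = 0.69767
Parallel ([0.75601] and [0.69767]): 1 − (1 − 0.75601)(1 − 0.69767) = 0.926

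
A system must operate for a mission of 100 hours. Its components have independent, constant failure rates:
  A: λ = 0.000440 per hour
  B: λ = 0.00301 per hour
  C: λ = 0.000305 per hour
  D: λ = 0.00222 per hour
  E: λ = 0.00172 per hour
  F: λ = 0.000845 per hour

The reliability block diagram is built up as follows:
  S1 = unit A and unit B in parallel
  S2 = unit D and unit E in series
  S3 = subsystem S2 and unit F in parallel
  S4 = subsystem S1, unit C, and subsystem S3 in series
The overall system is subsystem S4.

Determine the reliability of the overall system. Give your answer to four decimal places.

R(A) = exp(−0.000440 × 100) = 0.956954
R(B) = exp(−0.00301 × 100) = 0.740078
R(C) = exp(−0.000305 × 100) = 0.969960
R(D) = exp(−0.00222 × 100) = 0.800915
R(E) = exp(−0.00172 × 100) = 0.841979
R(F) = exp(−0.000845 × 100) = 0.918972
Parallel (A and B): 1 − (1 − 0.956954)(1 − 0.740078) = 0.988811
Series (D and E): 0.800915 × 0.841979 = 0.674354
Parallel ([0.674354] and F): 1 − (1 − 0.674354)(1 − 0.918972) = 0.973614
Series ([0.988811], C, and [0.973614]): 0.988811 × 0.969960 × 0.973614 = 0.9338

0.9338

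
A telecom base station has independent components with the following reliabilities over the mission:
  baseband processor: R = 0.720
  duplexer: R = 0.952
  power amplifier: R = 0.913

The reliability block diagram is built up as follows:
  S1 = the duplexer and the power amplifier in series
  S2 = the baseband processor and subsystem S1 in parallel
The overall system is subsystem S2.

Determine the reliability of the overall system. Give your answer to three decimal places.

0.963

Series (duplexer and power amplifier): 0.95200 × 0.91300 = 0.86918
Parallel (baseband processor and [0.86918]): 1 − (1 − 0.72000)(1 − 0.86918) = 0.963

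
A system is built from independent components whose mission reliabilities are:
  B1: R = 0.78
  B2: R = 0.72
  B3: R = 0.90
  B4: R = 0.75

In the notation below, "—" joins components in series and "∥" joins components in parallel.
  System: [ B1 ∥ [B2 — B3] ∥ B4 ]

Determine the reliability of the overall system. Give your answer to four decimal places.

Series (B2 and B3): 0.720000 × 0.900000 = 0.648000
Parallel (B1, [0.648000], and B4): 1 − (1 − 0.780000)(1 − 0.648000)(1 − 0.750000) = 0.9806

0.9806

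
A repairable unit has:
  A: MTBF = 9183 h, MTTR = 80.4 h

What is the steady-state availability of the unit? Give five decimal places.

A(A) = MTBF/(MTBF+MTTR) = 9183/(9183+80.4) = 0.99132

0.99132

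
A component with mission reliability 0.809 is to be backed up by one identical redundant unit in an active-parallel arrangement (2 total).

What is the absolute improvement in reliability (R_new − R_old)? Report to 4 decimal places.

R_before = 0.809
R_after = 1 − (1 − 0.809)^2 = 0.9635
ΔR = 0.9635 − 0.809 = 0.1545

0.1545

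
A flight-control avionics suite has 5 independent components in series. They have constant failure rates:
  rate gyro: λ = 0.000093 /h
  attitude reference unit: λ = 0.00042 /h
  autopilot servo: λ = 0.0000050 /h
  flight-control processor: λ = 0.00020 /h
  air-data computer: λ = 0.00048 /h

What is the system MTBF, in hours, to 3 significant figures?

835

Series of exponential components: λ_sys = Σ λ_i
λ_sys = 0.000093 + 0.00042 + 0.0000050 + 0.00020 + 0.00048 = 1.1980e-03 /h
MTBF = 1 / λ_sys = 835 h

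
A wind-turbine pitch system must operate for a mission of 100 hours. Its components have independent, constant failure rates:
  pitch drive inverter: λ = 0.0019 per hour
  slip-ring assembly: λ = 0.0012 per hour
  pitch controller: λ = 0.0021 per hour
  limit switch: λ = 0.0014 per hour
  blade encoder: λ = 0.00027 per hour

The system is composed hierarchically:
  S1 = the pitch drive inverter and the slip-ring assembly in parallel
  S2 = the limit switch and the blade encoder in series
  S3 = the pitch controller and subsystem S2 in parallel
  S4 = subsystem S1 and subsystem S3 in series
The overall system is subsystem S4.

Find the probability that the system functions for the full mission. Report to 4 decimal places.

0.9519

R(pitch drive inverter) = exp(−0.0019 × 100) = 0.826959
R(slip-ring assembly) = exp(−0.0012 × 100) = 0.886920
R(pitch controller) = exp(−0.0021 × 100) = 0.810584
R(limit switch) = exp(−0.0014 × 100) = 0.869358
R(blade encoder) = exp(−0.00027 × 100) = 0.973361
Parallel (pitch drive inverter and slip-ring assembly): 1 − (1 − 0.826959)(1 − 0.886920) = 0.980433
Series (limit switch and blade encoder): 0.869358 × 0.973361 = 0.846199
Parallel (pitch controller and [0.846199]): 1 − (1 − 0.810584)(1 − 0.846199) = 0.970868
Series ([0.980433] and [0.970868]): 0.980433 × 0.970868 = 0.9519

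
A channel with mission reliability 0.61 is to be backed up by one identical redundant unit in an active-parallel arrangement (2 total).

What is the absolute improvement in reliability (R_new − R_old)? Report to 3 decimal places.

0.238

R_before = 0.61
R_after = 1 − (1 − 0.61)^2 = 0.848
ΔR = 0.848 − 0.61 = 0.238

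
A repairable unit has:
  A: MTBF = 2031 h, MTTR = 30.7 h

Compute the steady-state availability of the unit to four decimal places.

A(A) = MTBF/(MTBF+MTTR) = 2031/(2031+30.7) = 0.9851

0.9851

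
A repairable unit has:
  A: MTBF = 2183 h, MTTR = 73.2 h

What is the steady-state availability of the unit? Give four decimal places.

A(A) = MTBF/(MTBF+MTTR) = 2183/(2183+73.2) = 0.9676

0.9676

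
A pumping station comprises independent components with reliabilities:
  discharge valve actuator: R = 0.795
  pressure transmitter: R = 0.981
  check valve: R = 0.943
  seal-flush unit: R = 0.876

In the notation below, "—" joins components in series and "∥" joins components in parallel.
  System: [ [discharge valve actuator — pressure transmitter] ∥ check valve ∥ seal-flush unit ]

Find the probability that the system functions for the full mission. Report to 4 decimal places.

Series (discharge valve actuator and pressure transmitter): 0.795000 × 0.981000 = 0.779895
Parallel ([0.779895], check valve, and seal-flush unit): 1 − (1 − 0.779895)(1 − 0.943000)(1 − 0.876000) = 0.9984

0.9984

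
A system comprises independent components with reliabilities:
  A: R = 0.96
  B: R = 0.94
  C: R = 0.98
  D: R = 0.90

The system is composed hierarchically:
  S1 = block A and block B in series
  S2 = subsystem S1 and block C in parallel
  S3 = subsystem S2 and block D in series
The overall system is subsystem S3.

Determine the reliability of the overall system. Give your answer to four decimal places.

Series (A and B): 0.960000 × 0.940000 = 0.902400
Parallel ([0.902400] and C): 1 − (1 − 0.902400)(1 − 0.980000) = 0.998048
Series ([0.998048] and D): 0.998048 × 0.900000 = 0.8982

0.8982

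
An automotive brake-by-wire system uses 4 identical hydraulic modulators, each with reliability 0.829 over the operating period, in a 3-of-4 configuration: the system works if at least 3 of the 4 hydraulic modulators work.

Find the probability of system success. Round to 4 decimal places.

R = Σ_{i=3}^{4} C(4,i) p^i (1−p)^{4−i} with p = 0.829
C(4,3)·0.829^3·0.171^1 = 0.389690
C(4,4)·0.829^4·0.171^0 = 0.472300
Sum = 0.8620

0.8620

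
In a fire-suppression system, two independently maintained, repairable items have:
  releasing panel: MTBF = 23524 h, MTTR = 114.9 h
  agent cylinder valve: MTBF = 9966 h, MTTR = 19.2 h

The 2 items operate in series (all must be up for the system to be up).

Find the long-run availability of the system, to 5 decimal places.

0.99323

A(releasing panel) = MTBF/(MTBF+MTTR) = 23524/(23524+114.9) = 0.995139
A(agent cylinder valve) = MTBF/(MTBF+MTTR) = 9966/(9966+19.2) = 0.998077
Series availability: 0.995139 × 0.998077 = 0.99323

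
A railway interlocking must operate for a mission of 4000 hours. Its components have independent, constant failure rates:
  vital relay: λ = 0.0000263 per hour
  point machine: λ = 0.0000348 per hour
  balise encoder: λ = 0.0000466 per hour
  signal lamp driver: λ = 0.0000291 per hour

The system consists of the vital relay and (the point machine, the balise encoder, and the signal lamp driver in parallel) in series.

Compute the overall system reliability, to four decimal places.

R(vital relay) = exp(−0.0000263 × 4000) = 0.900144
R(point machine) = exp(−0.0000348 × 4000) = 0.870054
R(balise encoder) = exp(−0.0000466 × 4000) = 0.829942
R(signal lamp driver) = exp(−0.0000291 × 4000) = 0.890119
Parallel (point machine, balise encoder, and signal lamp driver): 1 − (1 − 0.870054)(1 − 0.829942)(1 − 0.890119) = 0.997572
Series (vital relay and [0.997572]): 0.900144 × 0.997572 = 0.8980

0.8980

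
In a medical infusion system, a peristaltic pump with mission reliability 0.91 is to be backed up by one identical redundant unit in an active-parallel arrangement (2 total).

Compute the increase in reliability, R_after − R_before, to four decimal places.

R_before = 0.91
R_after = 1 − (1 − 0.91)^2 = 0.9919
ΔR = 0.9919 − 0.91 = 0.0819

0.0819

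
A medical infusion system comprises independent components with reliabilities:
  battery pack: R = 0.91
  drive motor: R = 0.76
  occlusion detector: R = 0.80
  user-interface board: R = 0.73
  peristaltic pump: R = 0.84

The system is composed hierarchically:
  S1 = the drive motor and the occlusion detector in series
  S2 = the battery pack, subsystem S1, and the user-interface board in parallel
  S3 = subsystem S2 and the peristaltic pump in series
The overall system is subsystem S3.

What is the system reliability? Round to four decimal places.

0.8320

Series (drive motor and occlusion detector): 0.760000 × 0.800000 = 0.608000
Parallel (battery pack, [0.608000], and user-interface board): 1 − (1 − 0.910000)(1 − 0.608000)(1 − 0.730000) = 0.990474
Series ([0.990474] and peristaltic pump): 0.990474 × 0.840000 = 0.8320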